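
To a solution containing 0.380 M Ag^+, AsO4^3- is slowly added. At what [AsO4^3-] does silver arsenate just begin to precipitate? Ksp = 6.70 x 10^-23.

Ag3AsO4(s) ⇌ 3 Ag^+(aq) + AsO4^3-(aq)
Ksp = [Ag^+]^3[AsO4^3-]
Precipitation begins when Q = Ksp. With [Ag^+] = 0.380 M:
6.70 x 10^-23 = (0.380)^3 × [AsO4^3-]
[AsO4^3-] = (6.70 x 10^-23 / 5.487 x 10^-2) = 1.22 × 10^-21 M

[AsO4^3-] = 1.22 x 10^-21 M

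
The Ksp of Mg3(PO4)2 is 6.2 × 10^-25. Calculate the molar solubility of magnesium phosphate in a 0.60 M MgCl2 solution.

Mg3(PO4)2(s) ⇌ 3 Mg^2+ + 2 PO4^3-
Ksp = [Mg^2+]^3[PO4^3-]^2
If s mol/L dissolves here, [Mg^2+] = 0.60 + 3s ≈ 0.60, [PO4^3-] = 2s (since Mg^2+ from MgCl2 dominates).
Ksp ≈ (0.60)^3 × (2s)^2
s = 8.5 × 10^-13 M
Check: 3s = 2.5 × 10^-12 ≪ 0.60, so the approximation is valid.

s = 8.5 × 10^-13 M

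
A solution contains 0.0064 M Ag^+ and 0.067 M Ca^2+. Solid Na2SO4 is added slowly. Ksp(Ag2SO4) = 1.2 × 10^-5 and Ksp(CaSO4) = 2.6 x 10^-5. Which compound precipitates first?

Precipitation of each salt starts when its ion product equals its Ksp.
For Ag2SO4: 1.2 × 10^-5 = (0.0064)^2 × [SO4^2-]  ⇒  [SO4^2-] = 2.9 × 10^-1 M.
For CaSO4: 2.6 x 10^-5 = 0.067 × [SO4^2-]  ⇒  [SO4^2-] = 3.9 × 10^-4 M.
The salt with the lower threshold [SO4^2-] precipitates first: CaSO4.

CaSO4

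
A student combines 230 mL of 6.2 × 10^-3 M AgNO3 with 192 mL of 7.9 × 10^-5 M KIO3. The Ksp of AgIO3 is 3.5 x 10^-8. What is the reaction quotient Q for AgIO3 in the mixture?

1.2 x 10^-7

Total volume = 230 + 192 = 422 mL.
[Ag^+] = 6.2 × 10^-3 × (230/422) = 3.38 × 10^-3 M
[IO3^-] = 7.9 × 10^-5 × (192/422) = 3.59 × 10^-5 M
AgIO3(s) ⇌ Ag^+ + IO3^-, so Q = [Ag^+][IO3^-]
Q = (3.38 × 10^-3)(3.59 x 10^-5) = 1.2 × 10^-7
Q > Ksp, so AgIO3 will precipitate.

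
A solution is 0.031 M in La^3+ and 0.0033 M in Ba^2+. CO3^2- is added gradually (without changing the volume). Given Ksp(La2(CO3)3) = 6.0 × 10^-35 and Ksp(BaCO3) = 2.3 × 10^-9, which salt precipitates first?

Each salt begins to precipitate when Q = Ksp, i.e. when [CO3^2-] reaches its threshold.
For La2(CO3)3: 6.0 × 10^-35 = (0.031)^2 × [CO3^2-]^3  ⇒  [CO3^2-] = 4.0 × 10^-11 M.
For BaCO3: 2.3 × 10^-9 = 0.0033 × [CO3^2-]  ⇒  [CO3^2-] = 7.0 x 10^-7 M.
The salt with the lower threshold [CO3^2-] precipitates first: La2(CO3)3.

La2(CO3)3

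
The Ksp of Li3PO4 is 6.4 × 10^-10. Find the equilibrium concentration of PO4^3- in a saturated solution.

[PO4^3-] ≈ 2.2 × 10^-3 M

Li3PO4(s) ⇌ 3 Li^+(aq) + PO4^3-(aq)
Ksp = [Li^+]^3[PO4^3-]
Let s = molar solubility. Then [Li^+] = 3s and [PO4^3-] = s.
So Ksp = (3s)^3 × s = 27s^4
s^4 = 6.4 × 10^-10 / 27, so s = 2.21 × 10^-3 M
[PO4^3-] = s = 2.2 × 10^-3 M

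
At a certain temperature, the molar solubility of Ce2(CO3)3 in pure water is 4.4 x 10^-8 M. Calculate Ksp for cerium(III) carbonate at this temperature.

Ce2(CO3)3(s) ⇌ 2 Ce^3+(aq) + 3 CO3^2-(aq)
For each mole of Ce2(CO3)3 that dissolves: [Ce^3+] = 2s, [CO3^2-] = 3s.
Ksp = [Ce^3+]^2[CO3^2-]^3
So Ksp = (2s)^2 × (3s)^3 = 108s^5
Ksp = 108 × (4.4 × 10^-8)^5 = 1.8 × 10^-35

1.8 × 10^-35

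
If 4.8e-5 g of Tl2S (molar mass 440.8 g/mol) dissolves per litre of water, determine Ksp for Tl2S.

Ksp ≈ 5.2 × 10^-21

Molar solubility s = (4.8 x 10^-5 g/L) / (440.8 g/mol) = 1.09 x 10^-7 M.
Tl2S(s) ⇌ 2 Tl^+ + S^2-
With molar solubility s: [Tl^+] = 2s, [S^2-] = s.
Ksp = [Tl^+]^2[S^2-]
Ksp = (2s)^2s = 4s^3
Ksp = 4 × (1.09 × 10^-7)^3 = 5.2 x 10^-21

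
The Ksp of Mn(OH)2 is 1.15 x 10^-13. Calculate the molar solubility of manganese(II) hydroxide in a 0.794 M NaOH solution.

Mn(OH)2(s) ⇌ Mn^2+(aq) + 2 OH^-(aq)
Ksp = [Mn^2+][OH^-]^2
Let s = moles of Mn(OH)2 that dissolve per litre. [Mn^2+] = s, [OH^-] = 0.794 + 2s ≈ 0.794 (since OH^- from NaOH dominates).
Ksp ≈ s × (0.794)^2
s = 1.82 × 10^-13 M
Check: 2s = 3.6 × 10^-13 ≪ 0.794, so the approximation is valid.

s = 1.82e-13 M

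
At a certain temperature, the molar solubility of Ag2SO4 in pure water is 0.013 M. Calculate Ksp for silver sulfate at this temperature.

Ag2SO4(s) ⇌ 2 Ag^+(aq) + SO4^2-(aq)
For each mole of Ag2SO4 that dissolves: [Ag^+] = 2s, [SO4^2-] = s.
Ksp = [Ag^+]^2[SO4^2-]
Substituting: Ksp = (2s)^2s = 4s^3
Ksp = 4 × (1.3 x 10^-2)^3 = 8.8 × 10^-6

Ksp ≈ 8.8 × 10^-6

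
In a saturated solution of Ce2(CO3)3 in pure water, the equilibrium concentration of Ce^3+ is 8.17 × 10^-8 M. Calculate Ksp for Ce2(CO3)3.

Ce2(CO3)3(s) ⇌ 2 Ce^3+ + 3 CO3^2-
Stoichiometry gives [CO3^2-] = (3/2)[Ce^3+] = 1.226 x 10^-7 M.
Ksp = [Ce^3+]^2[CO3^2-]^3
Ksp = (8.17 × 10^-8)^2 × (1.226 × 10^-7)^3 = 1.23 x 10^-35

1.23 × 10^-35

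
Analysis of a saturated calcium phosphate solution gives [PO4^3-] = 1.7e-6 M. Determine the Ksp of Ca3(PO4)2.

Ksp = 4.8 x 10^-29

Ca3(PO4)2(s) ⇌ 3 Ca^2+ + 2 PO4^3-
Stoichiometry gives [Ca^2+] = (3/2)[PO4^3-] = 2.55 x 10^-6 M.
Ksp = [Ca^2+]^3[PO4^3-]^2
Ksp = (2.55 × 10^-6)^3 × (1.7 x 10^-6)^2 = 4.8 x 10^-29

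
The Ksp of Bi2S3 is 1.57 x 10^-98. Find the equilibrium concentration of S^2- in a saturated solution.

Bi2S3(s) ⇌ 2 Bi^3+ + 3 S^2-
Ksp = [Bi^3+]^2[S^2-]^3
Let s = molar solubility. Then [Bi^3+] = 2s and [S^2-] = 3s.
So Ksp = (2s)^2 × (3s)^3 = 108s^5
s^5 = 1.57 x 10^-98 / 108, so s = 1.078 × 10^-20 M
[S^2-] = 3s = 3.23 × 10^-20 M

[S^2-] ≈ 3.23e-20 M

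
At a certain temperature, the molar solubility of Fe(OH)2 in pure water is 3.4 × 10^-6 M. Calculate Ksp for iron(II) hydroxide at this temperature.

Fe(OH)2(s) ⇌ Fe^2+(aq) + 2 OH^-(aq)
Let s = molar solubility. Then [Fe^2+] = s and [OH^-] = 2s.
Ksp = [Fe^2+][OH^-]^2
Substituting: Ksp = s(2s)^2 = 4s^3
With s = 3.4 × 10^-6: Ksp = 1.6 × 10^-16

Ksp ≈ 1.6 × 10^-16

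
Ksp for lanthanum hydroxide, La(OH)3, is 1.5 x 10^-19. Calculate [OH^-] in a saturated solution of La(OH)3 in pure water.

La(OH)3(s) ⇌ La^3+(aq) + 3 OH^-(aq)
Ksp = [La^3+][OH^-]^3
If s mol/L of La(OH)3 dissolves, [La^3+] = s and [OH^-] = 3s.
Substituting: Ksp = s(3s)^3 = 27s^4
s = (1.5 x 10^-19 / 27)^(1/4) = 8.63 × 10^-6 M
[OH^-] = 3s = 2.6 x 10^-5 M

[OH^-] ≈ 2.6 × 10^-5 M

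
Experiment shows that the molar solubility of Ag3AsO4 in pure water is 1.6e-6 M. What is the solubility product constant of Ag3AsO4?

Ksp ≈ 1.8e-22

Ag3AsO4(s) <=> 3 Ag^+ + AsO4^3-
If s mol/L of Ag3AsO4 dissolves, [Ag^+] = 3s and [AsO4^3-] = s.
Ksp = [Ag^+]^3[AsO4^3-]
Ksp = (3s)^3s = 27s^4
Ksp = 27 × (1.6 × 10^-6)^4 = 1.8 × 10^-22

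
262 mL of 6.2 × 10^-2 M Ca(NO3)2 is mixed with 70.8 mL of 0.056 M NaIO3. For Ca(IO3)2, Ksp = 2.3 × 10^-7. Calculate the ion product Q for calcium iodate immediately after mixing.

Total volume = 262 + 70.8 = 332.8 mL.
[Ca^2+] = 6.2 × 10^-2 × (262/332.8) = 4.88 × 10^-2 M
[IO3^-] = 5.6 x 10^-2 × (70.8/332.8) = 1.19 x 10^-2 M
Ca(IO3)2(s) <=> Ca^2+ + 2 IO3^-, so Q = [Ca^2+][IO3^-]^2
Q = (4.88 × 10^-2)(1.19 × 10^-2)^2 = 6.9 × 10^-6
Q > Ksp, so Ca(IO3)2 will precipitate.

Q ≈ 6.9 × 10^-6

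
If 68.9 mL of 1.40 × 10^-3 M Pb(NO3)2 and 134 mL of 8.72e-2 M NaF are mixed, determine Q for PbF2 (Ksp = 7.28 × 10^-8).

Total volume = 68.9 + 134 = 202.9 mL.
[Pb^2+] = 1.40 × 10^-3 × (68.9/202.9) = 4.754 × 10^-4 M
[F^-] = 8.72 x 10^-2 × (134/202.9) = 5.759 × 10^-2 M
PbF2(s) ⇌ Pb^2+ + 2 F^-, so Q = [Pb^2+][F^-]^2
Q = (4.754 × 10^-4)(5.759 × 10^-2)^2 = 1.58 × 10^-6
Q > Ksp, so PbF2 will precipitate.

Q = 1.58e-6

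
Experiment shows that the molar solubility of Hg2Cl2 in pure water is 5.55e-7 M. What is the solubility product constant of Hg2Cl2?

6.84e-19

Hg2Cl2(s) <=> Hg2^2+(aq) + 2 Cl^-(aq)
Let s = molar solubility. Then [Hg2^2+] = s and [Cl^-] = 2s.
Ksp = [Hg2^2+][Cl^-]^2
So Ksp = s × (2s)^2 = 4s^3
With s = 5.55 × 10^-7: Ksp = 6.84 × 10^-19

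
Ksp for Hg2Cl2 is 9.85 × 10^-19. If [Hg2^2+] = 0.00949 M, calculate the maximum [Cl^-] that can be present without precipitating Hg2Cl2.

Hg2Cl2(s) ⇌ Hg2^2+ + 2 Cl^-
Ksp = [Hg2^2+][Cl^-]^2
Precipitation begins when Q = Ksp. With [Hg2^2+] = 0.00949 M:
9.85 × 10^-19 = (0.00949) × [Cl^-]^2
[Cl^-] = (9.85 × 10^-19 / 9.49 × 10^-3)^(1/2) = 1.02 × 10^-8 M

1.02e-8 M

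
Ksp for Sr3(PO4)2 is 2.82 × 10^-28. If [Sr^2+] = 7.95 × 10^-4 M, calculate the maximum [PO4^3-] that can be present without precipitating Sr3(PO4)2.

7.49 × 10^-10 M

Sr3(PO4)2(s) ⇌ 3 Sr^2+(aq) + 2 PO4^3-(aq)
Ksp = [Sr^2+]^3[PO4^3-]^2
Precipitation begins when Q = Ksp. With [Sr^2+] = 7.95 × 10^-4 M:
2.82 × 10^-28 = (7.95 × 10^-4)^3 × [PO4^3-]^2
[PO4^3-] = (2.82 × 10^-28 / 5.025 × 10^-10)^(1/2) = 7.49 × 10^-10 M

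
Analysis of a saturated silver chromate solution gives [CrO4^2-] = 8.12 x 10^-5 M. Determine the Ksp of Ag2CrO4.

Ksp = 2.14e-12

Ag2CrO4(s) ⇌ 2 Ag^+(aq) + CrO4^2-(aq)
Stoichiometry gives [Ag^+] = (2/1)[CrO4^2-] = 1.624 × 10^-4 M.
Ksp = [Ag^+]^2[CrO4^2-]
Ksp = (1.624 × 10^-4)^2 × 8.12 × 10^-5 = 2.14 x 10^-12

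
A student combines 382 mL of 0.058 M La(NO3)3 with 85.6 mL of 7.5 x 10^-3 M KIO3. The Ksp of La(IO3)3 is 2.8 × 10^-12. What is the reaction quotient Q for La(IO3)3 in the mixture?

Q ≈ 1.2e-10

Total volume = 382 + 85.6 = 467.6 mL.
[La^3+] = 5.8 × 10^-2 × (382/467.6) = 4.74 × 10^-2 M
[IO3^-] = 7.5 × 10^-3 × (85.6/467.6) = 1.37 × 10^-3 M
La(IO3)3(s) <=> La^3+ + 3 IO3^-, so Q = [La^3+][IO3^-]^3
Q = (4.74 × 10^-2)(1.37 × 10^-3)^3 = 1.2 × 10^-10
Q > Ksp, so La(IO3)3 will precipitate.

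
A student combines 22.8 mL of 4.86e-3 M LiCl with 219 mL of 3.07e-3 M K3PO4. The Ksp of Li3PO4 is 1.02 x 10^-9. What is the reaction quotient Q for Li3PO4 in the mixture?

Total volume = 22.8 + 219 = 241.8 mL.
[Li^+] = 4.86 × 10^-3 × (22.8/241.8) = 4.583 x 10^-4 M
[PO4^3-] = 3.07 × 10^-3 × (219/241.8) = 2.781 x 10^-3 M
Li3PO4(s) ⇌ 3 Li^+(aq) + PO4^3-(aq), so Q = [Li^+]^3[PO4^3-]
Q = (4.583 × 10^-4)^3(2.781 × 10^-3) = 2.68 × 10^-13
Q < Ksp, so no precipitate of Li3PO4 forms.

Q ≈ 2.68 x 10^-13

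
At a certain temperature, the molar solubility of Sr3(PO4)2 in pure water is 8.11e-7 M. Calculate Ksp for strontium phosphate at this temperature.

Sr3(PO4)2(s) ⇌ 3 Sr^2+(aq) + 2 PO4^3-(aq)
If s mol/L of Sr3(PO4)2 dissolves, [Sr^2+] = 3s and [PO4^3-] = 2s.
Ksp = [Sr^2+]^3[PO4^3-]^2
Substituting: Ksp = (3s)^3(2s)^2 = 108s^5
With s = 8.11 × 10^-7: Ksp = 3.79 × 10^-29

3.79 × 10^-29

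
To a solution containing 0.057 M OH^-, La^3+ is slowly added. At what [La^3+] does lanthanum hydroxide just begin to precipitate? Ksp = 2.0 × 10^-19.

La(OH)3(s) <=> La^3+ + 3 OH^-
Ksp = [La^3+][OH^-]^3
Precipitation begins when Q = Ksp. With [OH^-] = 0.057 M:
2.0 × 10^-19 = (0.057)^3 × [La^3+]
[La^3+] = (2.0 × 10^-19 / 1.85 × 10^-4) = 1.1 × 10^-15 M

[La^3+] = 1.1 × 10^-15 M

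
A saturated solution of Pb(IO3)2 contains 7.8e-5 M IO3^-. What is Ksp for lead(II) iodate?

Pb(IO3)2(s) ⇌ Pb^2+(aq) + 2 IO3^-(aq)
Stoichiometry gives [Pb^2+] = (1/2)[IO3^-] = 3.90 x 10^-5 M.
Ksp = [Pb^2+][IO3^-]^2
Ksp = 3.90 × 10^-5 × (7.8 × 10^-5)^2 = 2.4 × 10^-13

2.4e-13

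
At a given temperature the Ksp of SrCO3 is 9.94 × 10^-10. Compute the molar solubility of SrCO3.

SrCO3(s) ⇌ Sr^2+(aq) + CO3^2-(aq)
Ksp = [Sr^2+][CO3^2-]
For each mole of SrCO3 that dissolves: [Sr^2+] = s, [CO3^2-] = s.
Ksp = s × s = s^2
s = √(9.94 × 10^-10) = 3.15 × 10^-5 M

s = 3.15 × 10^-5 M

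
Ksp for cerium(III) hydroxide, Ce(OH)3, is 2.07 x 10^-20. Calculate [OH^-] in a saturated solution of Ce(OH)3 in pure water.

1.58 × 10^-5 M

Ce(OH)3(s) <=> Ce^3+(aq) + 3 OH^-(aq)
Ksp = [Ce^3+][OH^-]^3
Let s = molar solubility. Then [Ce^3+] = s and [OH^-] = 3s.
Substituting: Ksp = s(3s)^3 = 27s^4
s^4 = 2.07 x 10^-20 / 27, so s = 5.262 x 10^-6 M
[OH^-] = 3s = 1.58 × 10^-5 M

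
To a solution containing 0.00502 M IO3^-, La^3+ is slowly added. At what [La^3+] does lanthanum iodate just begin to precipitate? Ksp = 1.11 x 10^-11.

La(IO3)3(s) ⇌ La^3+(aq) + 3 IO3^-(aq)
Ksp = [La^3+][IO3^-]^3
Precipitation begins when Q = Ksp. With [IO3^-] = 0.00502 M:
1.11 x 10^-11 = (0.00502)^3 × [La^3+]
[La^3+] = (1.11 x 10^-11 / 1.265 x 10^-7) = 8.77 x 10^-5 M

8.77 x 10^-5 M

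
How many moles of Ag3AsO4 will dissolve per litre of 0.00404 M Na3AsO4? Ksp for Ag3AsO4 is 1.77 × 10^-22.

1.18 × 10^-7 M

Ag3AsO4(s) ⇌ 3 Ag^+ + AsO4^3-
Ksp = [Ag^+]^3[AsO4^3-]
Let s be the molar solubility in this solution. [Ag^+] = 3s, [AsO4^3-] = 0.00404 + s ≈ 0.00404 (since AsO4^3- from Na3AsO4 dominates).
Ksp ≈ (3s)^3 × 0.00404
s = 1.18 x 10^-7 M
Check: s = 1.2 x 10^-7 ≪ 0.00404, so the approximation is valid.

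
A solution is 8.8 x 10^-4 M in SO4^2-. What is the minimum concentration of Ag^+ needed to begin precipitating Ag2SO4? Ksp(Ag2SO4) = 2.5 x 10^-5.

[Ag^+] = 0.17 M

Ag2SO4(s) <=> 2 Ag^+ + SO4^2-
Ksp = [Ag^+]^2[SO4^2-]
Precipitation begins when Q = Ksp. With [SO4^2-] = 8.8 x 10^-4 M:
2.5 x 10^-5 = (8.8 x 10^-4) × [Ag^+]^2
[Ag^+] = (2.5 x 10^-5 / 8.8 × 10^-4)^(1/2) = 1.7 × 10^-1 M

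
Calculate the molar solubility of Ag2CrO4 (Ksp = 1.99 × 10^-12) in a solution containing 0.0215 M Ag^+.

Ag2CrO4(s) <=> 2 Ag^+ + CrO4^2-
Ksp = [Ag^+]^2[CrO4^2-]
Let s be the molar solubility in this solution. [Ag^+] = 0.0215 + 2s ≈ 0.0215, [CrO4^2-] = s (Ksp is small, so little additional dissolves).
Ksp ≈ (0.0215)^2 × s
s = 4.31 × 10^-9 M
Check: 2s = 8.6 × 10^-9 ≪ 0.0215, so the approximation is valid.

s = 4.31 x 10^-9 M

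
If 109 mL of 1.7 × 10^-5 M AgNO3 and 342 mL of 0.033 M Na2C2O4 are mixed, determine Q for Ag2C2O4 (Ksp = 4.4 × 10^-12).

Total volume = 109 + 342 = 451 mL.
[Ag^+] = 1.7 × 10^-5 × (109/451) = 4.11 × 10^-6 M
[C2O4^2-] = 3.3 x 10^-2 × (342/451) = 2.50 x 10^-2 M
Ag2C2O4(s) ⇌ 2 Ag^+ + C2O4^2-, so Q = [Ag^+]^2[C2O4^2-]
Q = (4.11 × 10^-6)^2(2.50 × 10^-2) = 4.2 × 10^-13
Q < Ksp, so no precipitate of Ag2C2O4 forms.

4.2 × 10^-13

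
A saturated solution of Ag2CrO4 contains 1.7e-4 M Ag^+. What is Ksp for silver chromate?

2.5e-12

Ag2CrO4(s) ⇌ 2 Ag^+(aq) + CrO4^2-(aq)
Stoichiometry gives [CrO4^2-] = (1/2)[Ag^+] = 8.50 × 10^-5 M.
Ksp = [Ag^+]^2[CrO4^2-]
Ksp = (1.7 x 10^-4)^2 × 8.50 × 10^-5 = 2.5 × 10^-12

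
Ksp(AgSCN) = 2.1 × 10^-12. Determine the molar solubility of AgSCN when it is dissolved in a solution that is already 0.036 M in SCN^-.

s ≈ 5.8 × 10^-11 M

AgSCN(s) <=> Ag^+(aq) + SCN^-(aq)
Ksp = [Ag^+][SCN^-]
Let s = moles of AgSCN that dissolve per litre. [Ag^+] = s, [SCN^-] = 0.036 + s ≈ 0.036 (common-ion effect: SCN^- is already 0.036 M).
Ksp ≈ s × 0.036
s = 5.8 × 10^-11 M
Check: s = 5.8 × 10^-11 ≪ 0.036, so the approximation is valid.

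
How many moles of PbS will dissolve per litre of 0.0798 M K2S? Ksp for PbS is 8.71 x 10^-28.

1.09 × 10^-26 M

PbS(s) ⇌ Pb^2+ + S^2-
Ksp = [Pb^2+][S^2-]
Let s = moles of PbS that dissolve per litre. [Pb^2+] = s, [S^2-] = 0.0798 + s ≈ 0.0798 (Ksp is small, so little additional dissolves).
Ksp ≈ s × 0.0798
s = 1.09 x 10^-26 M
Check: s = 1.1 × 10^-26 ≪ 0.0798, so the approximation is valid.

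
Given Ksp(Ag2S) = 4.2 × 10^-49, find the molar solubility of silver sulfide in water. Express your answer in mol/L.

Ag2S(s) ⇌ 2 Ag^+(aq) + S^2-(aq)
Ksp = [Ag^+]^2[S^2-]
Let s = molar solubility. Then [Ag^+] = 2s and [S^2-] = s.
Substituting: Ksp = (2s)^2s = 4s^3
s^3 = 4.2 × 10^-49 / 4, so s = 4.7 × 10^-17 M

4.7 × 10^-17 M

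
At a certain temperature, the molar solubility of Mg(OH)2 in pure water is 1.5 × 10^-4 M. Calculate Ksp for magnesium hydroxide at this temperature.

Mg(OH)2(s) ⇌ Mg^2+ + 2 OH^-
Let s = molar solubility. Then [Mg^2+] = s and [OH^-] = 2s.
Ksp = [Mg^2+][OH^-]^2
Ksp = s(2s)^2 = 4s^3
With s = 1.5 × 10^-4: Ksp = 1.4 × 10^-11

Ksp = 1.4e-11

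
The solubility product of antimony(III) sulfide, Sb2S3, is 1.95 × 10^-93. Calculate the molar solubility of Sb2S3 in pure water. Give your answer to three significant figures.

Sb2S3(s) ⇌ 2 Sb^3+(aq) + 3 S^2-(aq)
Ksp = [Sb^3+]^2[S^2-]^3
For each mole of Sb2S3 that dissolves: [Sb^3+] = 2s, [S^2-] = 3s.
So Ksp = (2s)^2 × (3s)^3 = 108s^5
s = (1.95 × 10^-93 / 108)^(1/5) = 1.13 × 10^-19 M

s ≈ 1.13 x 10^-19 M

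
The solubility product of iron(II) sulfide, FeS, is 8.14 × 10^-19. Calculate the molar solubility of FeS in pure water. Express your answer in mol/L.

FeS(s) <=> Fe^2+ + S^2-
Ksp = [Fe^2+][S^2-]
For each mole of FeS that dissolves: [Fe^2+] = s, [S^2-] = s.
Ksp = (s)(s) = s^2
s = √(8.14 × 10^-19) = 9.02 × 10^-10 M

9.02 × 10^-10 M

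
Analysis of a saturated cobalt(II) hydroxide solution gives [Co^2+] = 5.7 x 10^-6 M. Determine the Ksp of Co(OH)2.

Co(OH)2(s) <=> Co^2+(aq) + 2 OH^-(aq)
Stoichiometry gives [OH^-] = (2/1)[Co^2+] = 1.14 × 10^-5 M.
Ksp = [Co^2+][OH^-]^2
Ksp = 5.7 x 10^-6 × (1.14 × 10^-5)^2 = 7.4 × 10^-16

7.4 x 10^-16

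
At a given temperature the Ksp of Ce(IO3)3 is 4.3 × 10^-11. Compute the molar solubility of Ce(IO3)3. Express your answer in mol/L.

1.1e-3 M

Ce(IO3)3(s) <=> Ce^3+(aq) + 3 IO3^-(aq)
Ksp = [Ce^3+][IO3^-]^3
Let s = molar solubility. Then [Ce^3+] = s and [IO3^-] = 3s.
So Ksp = s × (3s)^3 = 27s^4
s = (4.3 × 10^-11 / 27)^(1/4) = 1.1 × 10^-3 M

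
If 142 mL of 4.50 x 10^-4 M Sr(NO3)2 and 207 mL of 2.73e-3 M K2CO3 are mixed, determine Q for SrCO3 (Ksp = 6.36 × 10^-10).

Q ≈ 2.96 × 10^-7

Total volume = 142 + 207 = 349 mL.
[Sr^2+] = 4.50 × 10^-4 × (142/349) = 1.831 × 10^-4 M
[CO3^2-] = 2.73 × 10^-3 × (207/349) = 1.619 × 10^-3 M
SrCO3(s) <=> Sr^2+(aq) + CO3^2-(aq), so Q = [Sr^2+][CO3^2-]
Q = (1.831 × 10^-4)(1.619 x 10^-3) = 2.96 × 10^-7
Q > Ksp, so SrCO3 will precipitate.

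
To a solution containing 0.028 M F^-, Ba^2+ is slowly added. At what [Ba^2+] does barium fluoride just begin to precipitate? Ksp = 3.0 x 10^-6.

BaF2(s) ⇌ Ba^2+(aq) + 2 F^-(aq)
Ksp = [Ba^2+][F^-]^2
Precipitation begins when Q = Ksp. With [F^-] = 0.028 M:
3.0 x 10^-6 = (0.028)^2 × [Ba^2+]
[Ba^2+] = (3.0 x 10^-6 / 7.84 × 10^-4) = 3.8 × 10^-3 M

[Ba^2+] ≈ 3.8 × 10^-3 M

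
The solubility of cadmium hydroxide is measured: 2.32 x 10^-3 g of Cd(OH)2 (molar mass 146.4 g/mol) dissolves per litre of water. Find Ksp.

1.59 x 10^-14

Molar solubility s = (2.32 × 10^-3 g/L) / (146.4 g/mol) = 1.585 x 10^-5 M.
Cd(OH)2(s) ⇌ Cd^2+ + 2 OH^-
For each mole of Cd(OH)2 that dissolves: [Cd^2+] = s, [OH^-] = 2s.
Ksp = [Cd^2+][OH^-]^2
Substituting: Ksp = s(2s)^2 = 4s^3
With s = 1.585 x 10^-5: Ksp = 1.59 x 10^-14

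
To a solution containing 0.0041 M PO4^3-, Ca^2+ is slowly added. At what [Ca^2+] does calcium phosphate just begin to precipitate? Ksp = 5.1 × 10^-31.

3.1e-9 M

Ca3(PO4)2(s) ⇌ 3 Ca^2+ + 2 PO4^3-
Ksp = [Ca^2+]^3[PO4^3-]^2
Precipitation begins when Q = Ksp. With [PO4^3-] = 0.0041 M:
5.1 × 10^-31 = (0.0041)^2 × [Ca^2+]^3
[Ca^2+] = (5.1 × 10^-31 / 1.68 × 10^-5)^(1/3) = 3.1 × 10^-9 M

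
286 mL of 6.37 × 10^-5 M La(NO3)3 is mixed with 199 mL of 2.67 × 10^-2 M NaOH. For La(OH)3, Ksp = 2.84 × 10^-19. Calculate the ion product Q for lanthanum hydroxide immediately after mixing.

Total volume = 286 + 199 = 485 mL.
[La^3+] = 6.37 x 10^-5 × (286/485) = 3.756 × 10^-5 M
[OH^-] = 2.67 × 10^-2 × (199/485) = 1.096 × 10^-2 M
La(OH)3(s) ⇌ La^3+ + 3 OH^-, so Q = [La^3+][OH^-]^3
Q = (3.756 × 10^-5)(1.096 x 10^-2)^3 = 4.94 × 10^-11
Q > Ksp, so La(OH)3 will precipitate.

4.94 x 10^-11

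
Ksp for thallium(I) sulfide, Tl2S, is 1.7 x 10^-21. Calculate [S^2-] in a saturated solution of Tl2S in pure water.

Tl2S(s) ⇌ 2 Tl^+ + S^2-
Ksp = [Tl^+]^2[S^2-]
With molar solubility s: [Tl^+] = 2s, [S^2-] = s.
So Ksp = (2s)^2 × s = 4s^3
s^3 = 1.7 x 10^-21 / 4, so s = 7.52 × 10^-8 M
[S^2-] = s = 7.5 x 10^-8 M

7.5 × 10^-8 M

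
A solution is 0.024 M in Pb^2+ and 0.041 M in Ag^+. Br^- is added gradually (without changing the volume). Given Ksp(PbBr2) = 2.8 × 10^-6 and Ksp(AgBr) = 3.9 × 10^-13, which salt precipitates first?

AgBr

Each salt begins to precipitate when Q = Ksp, i.e. when [Br^-] reaches its threshold.
For PbBr2: 2.8 × 10^-6 = 0.024 × [Br^-]^2  ⇒  [Br^-] = 1.1 x 10^-2 M.
For AgBr: 3.9 × 10^-13 = 0.041 × [Br^-]  ⇒  [Br^-] = 9.5 x 10^-12 M.
The salt with the lower threshold [Br^-] precipitates first: AgBr.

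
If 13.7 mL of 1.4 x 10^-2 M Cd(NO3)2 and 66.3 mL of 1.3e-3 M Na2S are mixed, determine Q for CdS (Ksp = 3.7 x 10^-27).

Total volume = 13.7 + 66.3 = 80 mL.
[Cd^2+] = 1.4 × 10^-2 × (13.7/80) = 2.40 × 10^-3 M
[S^2-] = 1.3 x 10^-3 × (66.3/80) = 1.08 x 10^-3 M
CdS(s) ⇌ Cd^2+ + S^2-, so Q = [Cd^2+][S^2-]
Q = (2.40 × 10^-3)(1.08 × 10^-3) = 2.6 x 10^-6
Q > Ksp, so CdS will precipitate.

2.6 x 10^-6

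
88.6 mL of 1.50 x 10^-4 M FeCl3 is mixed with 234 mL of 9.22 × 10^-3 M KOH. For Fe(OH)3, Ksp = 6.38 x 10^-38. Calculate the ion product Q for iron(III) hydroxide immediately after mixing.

Total volume = 88.6 + 234 = 322.6 mL.
[Fe^3+] = 1.50 × 10^-4 × (88.6/322.6) = 4.120 x 10^-5 M
[OH^-] = 9.22 × 10^-3 × (234/322.6) = 6.688 x 10^-3 M
Fe(OH)3(s) ⇌ Fe^3+(aq) + 3 OH^-(aq), so Q = [Fe^3+][OH^-]^3
Q = (4.120 × 10^-5)(6.688 x 10^-3)^3 = 1.23 x 10^-11
Q > Ksp, so Fe(OH)3 will precipitate.

Q = 1.23 × 10^-11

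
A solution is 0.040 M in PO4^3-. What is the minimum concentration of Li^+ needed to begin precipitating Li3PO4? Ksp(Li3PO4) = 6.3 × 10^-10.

2.5e-3 M

Li3PO4(s) ⇌ 3 Li^+ + PO4^3-
Ksp = [Li^+]^3[PO4^3-]
Precipitation begins when Q = Ksp. With [PO4^3-] = 0.040 M:
6.3 × 10^-10 = (0.040) × [Li^+]^3
[Li^+] = (6.3 × 10^-10 / 4.0 × 10^-2)^(1/3) = 2.5 x 10^-3 M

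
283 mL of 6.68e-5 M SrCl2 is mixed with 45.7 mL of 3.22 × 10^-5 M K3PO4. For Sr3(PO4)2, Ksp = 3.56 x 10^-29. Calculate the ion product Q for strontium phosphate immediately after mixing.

Q ≈ 3.81e-24

Total volume = 283 + 45.7 = 328.7 mL.
[Sr^2+] = 6.68 x 10^-5 × (283/328.7) = 5.751 × 10^-5 M
[PO4^3-] = 3.22 × 10^-5 × (45.7/328.7) = 4.477 × 10^-6 M
Sr3(PO4)2(s) ⇌ 3 Sr^2+ + 2 PO4^3-, so Q = [Sr^2+]^3[PO4^3-]^2
Q = (5.751 x 10^-5)^3(4.477 x 10^-6)^2 = 3.81 × 10^-24
Q > Ksp, so Sr3(PO4)2 will precipitate.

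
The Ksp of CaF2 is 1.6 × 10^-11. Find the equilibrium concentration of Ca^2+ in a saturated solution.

CaF2(s) ⇌ Ca^2+ + 2 F^-
Ksp = [Ca^2+][F^-]^2
If s mol/L of CaF2 dissolves, [Ca^2+] = s and [F^-] = 2s.
So Ksp = s × (2s)^2 = 4s^3
s^3 = 1.6 × 10^-11 / 4, so s = 1.59 x 10^-4 M
[Ca^2+] = s = 1.6 x 10^-4 M

1.6 × 10^-4 M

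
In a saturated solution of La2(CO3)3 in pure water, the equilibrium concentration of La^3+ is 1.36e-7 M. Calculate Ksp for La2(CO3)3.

La2(CO3)3(s) ⇌ 2 La^3+(aq) + 3 CO3^2-(aq)
Stoichiometry gives [CO3^2-] = (3/2)[La^3+] = 2.040 x 10^-7 M.
Ksp = [La^3+]^2[CO3^2-]^3
Ksp = (1.36 × 10^-7)^2 × (2.040 × 10^-7)^3 = 1.57 × 10^-34

Ksp ≈ 1.57 × 10^-34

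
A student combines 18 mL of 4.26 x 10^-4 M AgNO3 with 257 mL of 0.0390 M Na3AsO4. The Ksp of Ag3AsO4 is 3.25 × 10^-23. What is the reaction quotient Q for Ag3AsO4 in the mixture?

Q ≈ 7.90e-16

Total volume = 18 + 257 = 275 mL.
[Ag^+] = 4.26 x 10^-4 × (18/275) = 2.788 × 10^-5 M
[AsO4^3-] = 3.90 × 10^-2 × (257/275) = 3.645 x 10^-2 M
Ag3AsO4(s) ⇌ 3 Ag^+ + AsO4^3-, so Q = [Ag^+]^3[AsO4^3-]
Q = (2.788 x 10^-5)^3(3.645 x 10^-2) = 7.90 × 10^-16
Q > Ksp, so Ag3AsO4 will precipitate.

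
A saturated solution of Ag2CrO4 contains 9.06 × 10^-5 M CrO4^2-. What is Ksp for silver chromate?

Ag2CrO4(s) <=> 2 Ag^+ + CrO4^2-
Stoichiometry gives [Ag^+] = (2/1)[CrO4^2-] = 1.812 × 10^-4 M.
Ksp = [Ag^+]^2[CrO4^2-]
Ksp = (1.812 × 10^-4)^2 × 9.06 × 10^-5 = 2.97 × 10^-12

Ksp ≈ 2.97 x 10^-12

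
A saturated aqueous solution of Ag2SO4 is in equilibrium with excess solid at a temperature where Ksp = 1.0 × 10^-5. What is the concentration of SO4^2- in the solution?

Ag2SO4(s) ⇌ 2 Ag^+ + SO4^2-
Ksp = [Ag^+]^2[SO4^2-]
With molar solubility s: [Ag^+] = 2s, [SO4^2-] = s.
Substituting: Ksp = (2s)^2s = 4s^3
s^3 = 1.0 × 10^-5 / 4, so s = 1.36 x 10^-2 M
[SO4^2-] = s = 1.4 × 10^-2 M

[SO4^2-] ≈ 0.014 M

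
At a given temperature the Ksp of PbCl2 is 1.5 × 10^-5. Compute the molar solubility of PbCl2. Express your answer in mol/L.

PbCl2(s) <=> Pb^2+ + 2 Cl^-
Ksp = [Pb^2+][Cl^-]^2
With molar solubility s: [Pb^2+] = s, [Cl^-] = 2s.
Substituting: Ksp = s(2s)^2 = 4s^3
s = (1.5 × 10^-5 / 4)^(1/3) = 1.6 × 10^-2 M

s ≈ 1.6e-2 M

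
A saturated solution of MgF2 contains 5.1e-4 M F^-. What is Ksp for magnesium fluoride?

6.6e-11

MgF2(s) <=> Mg^2+(aq) + 2 F^-(aq)
Stoichiometry gives [Mg^2+] = (1/2)[F^-] = 2.55 x 10^-4 M.
Ksp = [Mg^2+][F^-]^2
Ksp = 2.55 × 10^-4 × (5.1 x 10^-4)^2 = 6.6 × 10^-11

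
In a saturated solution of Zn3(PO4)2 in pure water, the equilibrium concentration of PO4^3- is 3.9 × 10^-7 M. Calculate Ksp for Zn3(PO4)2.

Zn3(PO4)2(s) ⇌ 3 Zn^2+(aq) + 2 PO4^3-(aq)
Stoichiometry gives [Zn^2+] = (3/2)[PO4^3-] = 5.85 × 10^-7 M.
Ksp = [Zn^2+]^3[PO4^3-]^2
Ksp = (5.85 × 10^-7)^3 × (3.9 x 10^-7)^2 = 3.0 x 10^-32

3.0e-32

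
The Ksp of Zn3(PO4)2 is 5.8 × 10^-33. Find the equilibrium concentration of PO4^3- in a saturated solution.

2.8 × 10^-7 M

Zn3(PO4)2(s) ⇌ 3 Zn^2+(aq) + 2 PO4^3-(aq)
Ksp = [Zn^2+]^3[PO4^3-]^2
For each mole of Zn3(PO4)2 that dissolves: [Zn^2+] = 3s, [PO4^3-] = 2s.
So Ksp = (3s)^3 × (2s)^2 = 108s^5
Solving, s = (5.8 × 10^-33/108)^(1/5) = 1.40 × 10^-7 M
[PO4^3-] = 2s = 2.8 × 10^-7 M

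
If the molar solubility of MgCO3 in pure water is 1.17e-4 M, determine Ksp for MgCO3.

MgCO3(s) ⇌ Mg^2+(aq) + CO3^2-(aq)
Let s = molar solubility. Then [Mg^2+] = s and [CO3^2-] = s.
Ksp = [Mg^2+][CO3^2-]
Ksp = s × s = s^2
With s = 1.17 × 10^-4: Ksp = 1.37 x 10^-8

1.37e-8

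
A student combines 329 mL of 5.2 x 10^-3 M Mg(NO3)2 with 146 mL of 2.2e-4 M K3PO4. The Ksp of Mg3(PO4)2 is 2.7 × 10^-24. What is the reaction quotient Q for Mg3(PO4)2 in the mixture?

Q ≈ 2.1 × 10^-16

Total volume = 329 + 146 = 475 mL.
[Mg^2+] = 5.2 × 10^-3 × (329/475) = 3.60 × 10^-3 M
[PO4^3-] = 2.2 × 10^-4 × (146/475) = 6.76 × 10^-5 M
Mg3(PO4)2(s) ⇌ 3 Mg^2+(aq) + 2 PO4^3-(aq), so Q = [Mg^2+]^3[PO4^3-]^2
Q = (3.60 x 10^-3)^3(6.76 × 10^-5)^2 = 2.1 × 10^-16
Q > Ksp, so Mg3(PO4)2 will precipitate.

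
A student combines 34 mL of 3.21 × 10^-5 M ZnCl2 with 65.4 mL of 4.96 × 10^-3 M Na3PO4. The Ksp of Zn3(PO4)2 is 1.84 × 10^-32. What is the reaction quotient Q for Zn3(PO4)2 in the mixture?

Total volume = 34 + 65.4 = 99.4 mL.
[Zn^2+] = 3.21 × 10^-5 × (34/99.4) = 1.098 × 10^-5 M
[PO4^3-] = 4.96 × 10^-3 × (65.4/99.4) = 3.263 × 10^-3 M
Zn3(PO4)2(s) ⇌ 3 Zn^2+(aq) + 2 PO4^3-(aq), so Q = [Zn^2+]^3[PO4^3-]^2
Q = (1.098 × 10^-5)^3(3.263 × 10^-3)^2 = 1.41 × 10^-20
Q > Ksp, so Zn3(PO4)2 will precipitate.

1.41 x 10^-20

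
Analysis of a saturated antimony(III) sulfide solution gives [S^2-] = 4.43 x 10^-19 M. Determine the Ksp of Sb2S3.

Ksp = 7.58e-93

Sb2S3(s) ⇌ 2 Sb^3+ + 3 S^2-
Stoichiometry gives [Sb^3+] = (2/3)[S^2-] = 2.953 × 10^-19 M.
Ksp = [Sb^3+]^2[S^2-]^3
Ksp = (2.953 × 10^-19)^2 × (4.43 × 10^-19)^3 = 7.58 × 10^-93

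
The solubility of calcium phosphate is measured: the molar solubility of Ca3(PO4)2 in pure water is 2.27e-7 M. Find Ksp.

Ksp = 6.51e-32

Ca3(PO4)2(s) <=> 3 Ca^2+(aq) + 2 PO4^3-(aq)
For each mole of Ca3(PO4)2 that dissolves: [Ca^2+] = 3s, [PO4^3-] = 2s.
Ksp = [Ca^2+]^3[PO4^3-]^2
Substituting: Ksp = (3s)^3(2s)^2 = 108s^5
Ksp = 108 × (2.27 x 10^-7)^5 = 6.51 × 10^-32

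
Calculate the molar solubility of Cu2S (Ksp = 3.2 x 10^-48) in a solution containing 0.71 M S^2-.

1.1 × 10^-24 M

Cu2S(s) ⇌ 2 Cu^+ + S^2-
Ksp = [Cu^+]^2[S^2-]
If s mol/L dissolves here, [Cu^+] = 2s, [S^2-] = 0.71 + s ≈ 0.71 (since the S^2- already present dominates).
Ksp ≈ (2s)^2 × 0.71
s = 1.1 × 10^-24 M
Check: s = 1.1 x 10^-24 ≪ 0.71, so the approximation is valid.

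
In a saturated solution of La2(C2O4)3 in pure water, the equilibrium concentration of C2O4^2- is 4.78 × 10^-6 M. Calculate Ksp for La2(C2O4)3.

Ksp ≈ 1.11 x 10^-27

La2(C2O4)3(s) <=> 2 La^3+ + 3 C2O4^2-
Stoichiometry gives [La^3+] = (2/3)[C2O4^2-] = 3.187 × 10^-6 M.
Ksp = [La^3+]^2[C2O4^2-]^3
Ksp = (3.187 × 10^-6)^2 × (4.78 × 10^-6)^3 = 1.11 × 10^-27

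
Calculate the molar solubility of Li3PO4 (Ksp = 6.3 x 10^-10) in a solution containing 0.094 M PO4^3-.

s ≈ 6.3 × 10^-4 M

Li3PO4(s) ⇌ 3 Li^+(aq) + PO4^3-(aq)
Ksp = [Li^+]^3[PO4^3-]
If s mol/L dissolves here, [Li^+] = 3s, [PO4^3-] = 0.094 + s ≈ 0.094 (since the PO4^3- already present dominates).
Ksp ≈ (3s)^3 × 0.094
s = 6.3 × 10^-4 M
Check: s = 6.3 × 10^-4 ≪ 0.094, so the approximation is valid.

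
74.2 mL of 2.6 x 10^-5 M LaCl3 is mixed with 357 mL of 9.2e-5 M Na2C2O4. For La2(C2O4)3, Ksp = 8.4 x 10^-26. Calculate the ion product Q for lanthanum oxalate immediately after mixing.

Total volume = 74.2 + 357 = 431.2 mL.
[La^3+] = 2.6 x 10^-5 × (74.2/431.2) = 4.47 x 10^-6 M
[C2O4^2-] = 9.2 x 10^-5 × (357/431.2) = 7.62 × 10^-5 M
La2(C2O4)3(s) <=> 2 La^3+ + 3 C2O4^2-, so Q = [La^3+]^2[C2O4^2-]^3
Q = (4.47 x 10^-6)^2(7.62 × 10^-5)^3 = 8.8 × 10^-24
Q > Ksp, so La2(C2O4)3 will precipitate.

Q = 8.8 x 10^-24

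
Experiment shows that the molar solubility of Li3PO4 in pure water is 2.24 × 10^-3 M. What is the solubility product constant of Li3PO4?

6.80 × 10^-10

Li3PO4(s) <=> 3 Li^+ + PO4^3-
Let s = molar solubility. Then [Li^+] = 3s and [PO4^3-] = s.
Ksp = [Li^+]^3[PO4^3-]
So Ksp = (3s)^3 × s = 27s^4
Ksp = 27 × (2.24 × 10^-3)^4 = 6.80 × 10^-10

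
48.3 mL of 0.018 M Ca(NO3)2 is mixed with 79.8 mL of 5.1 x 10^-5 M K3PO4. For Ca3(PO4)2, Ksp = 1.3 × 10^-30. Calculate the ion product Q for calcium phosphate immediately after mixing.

3.2 × 10^-16

Total volume = 48.3 + 79.8 = 128.1 mL.
[Ca^2+] = 1.8 × 10^-2 × (48.3/128.1) = 6.79 x 10^-3 M
[PO4^3-] = 5.1 × 10^-5 × (79.8/128.1) = 3.18 × 10^-5 M
Ca3(PO4)2(s) <=> 3 Ca^2+(aq) + 2 PO4^3-(aq), so Q = [Ca^2+]^3[PO4^3-]^2
Q = (6.79 × 10^-3)^3(3.18 × 10^-5)^2 = 3.2 × 10^-16
Q > Ksp, so Ca3(PO4)2 will precipitate.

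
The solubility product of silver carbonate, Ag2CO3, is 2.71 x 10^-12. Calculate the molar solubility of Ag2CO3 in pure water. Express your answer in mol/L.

Ag2CO3(s) ⇌ 2 Ag^+(aq) + CO3^2-(aq)
Ksp = [Ag^+]^2[CO3^2-]
For each mole of Ag2CO3 that dissolves: [Ag^+] = 2s, [CO3^2-] = s.
Substituting: Ksp = (2s)^2s = 4s^3
Solving, s = (2.71 x 10^-12/4)^(1/3) = 8.78 × 10^-5 M

s = 8.78e-5 M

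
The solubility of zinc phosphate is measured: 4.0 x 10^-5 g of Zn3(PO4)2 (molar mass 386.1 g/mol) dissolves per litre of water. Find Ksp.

Molar solubility s = (4.0 × 10^-5 g/L) / (386.1 g/mol) = 1.04 x 10^-7 M.
Zn3(PO4)2(s) <=> 3 Zn^2+(aq) + 2 PO4^3-(aq)
For each mole of Zn3(PO4)2 that dissolves: [Zn^2+] = 3s, [PO4^3-] = 2s.
Ksp = [Zn^2+]^3[PO4^3-]^2
So Ksp = (3s)^3 × (2s)^2 = 108s^5
With s = 1.04 x 10^-7: Ksp = 1.3 × 10^-33

Ksp = 1.3 × 10^-33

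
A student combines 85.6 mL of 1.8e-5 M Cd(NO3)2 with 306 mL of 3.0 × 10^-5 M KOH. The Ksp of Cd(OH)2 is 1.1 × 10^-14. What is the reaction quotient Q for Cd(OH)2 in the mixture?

2.2e-15

Total volume = 85.6 + 306 = 391.6 mL.
[Cd^2+] = 1.8 x 10^-5 × (85.6/391.6) = 3.93 × 10^-6 M
[OH^-] = 3.0 × 10^-5 × (306/391.6) = 2.34 x 10^-5 M
Cd(OH)2(s) ⇌ Cd^2+ + 2 OH^-, so Q = [Cd^2+][OH^-]^2
Q = (3.93 x 10^-6)(2.34 × 10^-5)^2 = 2.2 × 10^-15
Q < Ksp, so no precipitate of Cd(OH)2 forms.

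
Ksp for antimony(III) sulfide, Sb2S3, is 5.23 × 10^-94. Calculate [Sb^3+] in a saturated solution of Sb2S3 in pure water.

[Sb^3+] = 1.73e-19 M

Sb2S3(s) ⇌ 2 Sb^3+ + 3 S^2-
Ksp = [Sb^3+]^2[S^2-]^3
For each mole of Sb2S3 that dissolves: [Sb^3+] = 2s, [S^2-] = 3s.
Ksp = (2s)^2(3s)^3 = 108s^5
Solving, s = (5.23 × 10^-94/108)^(1/5) = 8.650 × 10^-20 M
[Sb^3+] = 2s = 1.73 × 10^-19 M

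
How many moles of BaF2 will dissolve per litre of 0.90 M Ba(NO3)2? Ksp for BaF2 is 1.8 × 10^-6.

s ≈ 7.1 x 10^-4 M

BaF2(s) ⇌ Ba^2+(aq) + 2 F^-(aq)
Ksp = [Ba^2+][F^-]^2
Let s be the molar solubility in this solution. [Ba^2+] = 0.90 + s ≈ 0.90, [F^-] = 2s (common-ion effect: Ba^2+ is already 0.90 M).
Ksp ≈ 0.90 × (2s)^2
s = 7.1 × 10^-4 M
Check: s = 7.1 x 10^-4 ≪ 0.90, so the approximation is valid.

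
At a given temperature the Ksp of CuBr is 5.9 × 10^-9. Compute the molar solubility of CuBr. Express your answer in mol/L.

CuBr(s) ⇌ Cu^+(aq) + Br^-(aq)
Ksp = [Cu^+][Br^-]
Let s = molar solubility. Then [Cu^+] = s and [Br^-] = s.
Ksp = s^2
s = (5.9 × 10^-9)^(1/2) = 7.7 × 10^-5 M

s ≈ 7.7e-5 M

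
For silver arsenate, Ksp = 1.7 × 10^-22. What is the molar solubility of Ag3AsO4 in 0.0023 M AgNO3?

s ≈ 1.4 × 10^-14 M

Ag3AsO4(s) <=> 3 Ag^+(aq) + AsO4^3-(aq)
Ksp = [Ag^+]^3[AsO4^3-]
If s mol/L dissolves here, [Ag^+] = 0.0023 + 3s ≈ 0.0023, [AsO4^3-] = s (common-ion effect: Ag^+ is already 0.0023 M).
Ksp ≈ (0.0023)^3 × s
s = 1.4 × 10^-14 M
Check: 3s = 4.2 × 10^-14 ≪ 0.0023, so the approximation is valid.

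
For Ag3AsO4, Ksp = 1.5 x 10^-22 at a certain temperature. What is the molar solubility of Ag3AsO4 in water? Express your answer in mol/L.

s ≈ 1.5 × 10^-6 M

Ag3AsO4(s) ⇌ 3 Ag^+(aq) + AsO4^3-(aq)
Ksp = [Ag^+]^3[AsO4^3-]
If s mol/L of Ag3AsO4 dissolves, [Ag^+] = 3s and [AsO4^3-] = s.
So Ksp = (3s)^3 × s = 27s^4
s = (1.5 x 10^-22 / 27)^(1/4) = 1.5 × 10^-6 M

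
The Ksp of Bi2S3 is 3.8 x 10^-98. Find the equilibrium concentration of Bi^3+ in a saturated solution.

Bi2S3(s) ⇌ 2 Bi^3+ + 3 S^2-
Ksp = [Bi^3+]^2[S^2-]^3
Let s = molar solubility. Then [Bi^3+] = 2s and [S^2-] = 3s.
Ksp = (2s)^2(3s)^3 = 108s^5
Solving, s = (3.8 x 10^-98/108)^(1/5) = 1.29 x 10^-20 M
[Bi^3+] = 2s = 2.6 × 10^-20 M

[Bi^3+] = 2.6 × 10^-20 M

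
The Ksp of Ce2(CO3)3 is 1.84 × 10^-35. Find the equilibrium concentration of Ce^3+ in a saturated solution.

[Ce^3+] = 8.86e-8 M

Ce2(CO3)3(s) ⇌ 2 Ce^3+(aq) + 3 CO3^2-(aq)
Ksp = [Ce^3+]^2[CO3^2-]^3
With molar solubility s: [Ce^3+] = 2s, [CO3^2-] = 3s.
So Ksp = (2s)^2 × (3s)^3 = 108s^5
s = (1.84 × 10^-35 / 108)^(1/5) = 4.429 x 10^-8 M
[Ce^3+] = 2s = 8.86 × 10^-8 M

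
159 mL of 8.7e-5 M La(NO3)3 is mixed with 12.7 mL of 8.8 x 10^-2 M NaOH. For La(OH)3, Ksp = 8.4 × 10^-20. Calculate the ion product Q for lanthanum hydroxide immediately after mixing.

Total volume = 159 + 12.7 = 171.7 mL.
[La^3+] = 8.7 × 10^-5 × (159/171.7) = 8.06 x 10^-5 M
[OH^-] = 8.8 × 10^-2 × (12.7/171.7) = 6.51 x 10^-3 M
La(OH)3(s) ⇌ La^3+(aq) + 3 OH^-(aq), so Q = [La^3+][OH^-]^3
Q = (8.06 × 10^-5)(6.51 × 10^-3)^3 = 2.2 x 10^-11
Q > Ksp, so La(OH)3 will precipitate.

2.2e-11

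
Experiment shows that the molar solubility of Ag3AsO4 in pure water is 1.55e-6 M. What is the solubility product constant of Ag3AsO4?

Ksp ≈ 1.56e-22

Ag3AsO4(s) <=> 3 Ag^+(aq) + AsO4^3-(aq)
With molar solubility s: [Ag^+] = 3s, [AsO4^3-] = s.
Ksp = [Ag^+]^3[AsO4^3-]
Ksp = (3s)^3s = 27s^4
Ksp = 27 × (1.55 x 10^-6)^4 = 1.56 × 10^-22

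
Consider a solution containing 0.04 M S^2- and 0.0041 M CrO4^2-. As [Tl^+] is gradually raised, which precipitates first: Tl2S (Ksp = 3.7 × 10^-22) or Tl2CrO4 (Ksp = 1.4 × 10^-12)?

Precipitation of each salt starts when its ion product equals its Ksp.
For Tl2S: 3.7 × 10^-22 = 0.04 × [Tl^+]^2  ⇒  [Tl^+] = 9.6 × 10^-11 M.
For Tl2CrO4: 1.4 × 10^-12 = 0.0041 × [Tl^+]^2  ⇒  [Tl^+] = 1.8 × 10^-5 M.
The salt with the lower threshold [Tl^+] precipitates first: Tl2S.

Tl2S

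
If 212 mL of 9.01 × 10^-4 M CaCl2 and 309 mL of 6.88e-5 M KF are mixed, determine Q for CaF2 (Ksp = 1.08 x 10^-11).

Total volume = 212 + 309 = 521 mL.
[Ca^2+] = 9.01 × 10^-4 × (212/521) = 3.666 × 10^-4 M
[F^-] = 6.88 × 10^-5 × (309/521) = 4.080 x 10^-5 M
CaF2(s) <=> Ca^2+ + 2 F^-, so Q = [Ca^2+][F^-]^2
Q = (3.666 × 10^-4)(4.080 × 10^-5)^2 = 6.10 × 10^-13
Q < Ksp, so no precipitate of CaF2 forms.

Q ≈ 6.10 × 10^-13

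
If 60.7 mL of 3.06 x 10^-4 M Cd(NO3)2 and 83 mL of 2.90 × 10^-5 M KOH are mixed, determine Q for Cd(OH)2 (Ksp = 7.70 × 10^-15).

Total volume = 60.7 + 83 = 143.7 mL.
[Cd^2+] = 3.06 × 10^-4 × (60.7/143.7) = 1.293 × 10^-4 M
[OH^-] = 2.90 x 10^-5 × (83/143.7) = 1.675 x 10^-5 M
Cd(OH)2(s) <=> Cd^2+ + 2 OH^-, so Q = [Cd^2+][OH^-]^2
Q = (1.293 × 10^-4)(1.675 x 10^-5)^2 = 3.63 x 10^-14
Q > Ksp, so Cd(OH)2 will precipitate.

Q = 3.63 × 10^-14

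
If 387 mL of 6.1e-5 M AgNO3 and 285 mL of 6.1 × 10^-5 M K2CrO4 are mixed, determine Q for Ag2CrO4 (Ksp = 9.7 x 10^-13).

Total volume = 387 + 285 = 672 mL.
[Ag^+] = 6.1 × 10^-5 × (387/672) = 3.51 × 10^-5 M
[CrO4^2-] = 6.1 × 10^-5 × (285/672) = 2.59 × 10^-5 M
Ag2CrO4(s) <=> 2 Ag^+ + CrO4^2-, so Q = [Ag^+]^2[CrO4^2-]
Q = (3.51 × 10^-5)^2(2.59 × 10^-5) = 3.2 × 10^-14
Q < Ksp, so no precipitate of Ag2CrO4 forms.

Q ≈ 3.2 x 10^-14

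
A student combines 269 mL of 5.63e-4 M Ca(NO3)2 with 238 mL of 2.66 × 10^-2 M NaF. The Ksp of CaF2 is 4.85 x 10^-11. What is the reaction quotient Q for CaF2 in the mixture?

Q ≈ 4.66 × 10^-8

Total volume = 269 + 238 = 507 mL.
[Ca^2+] = 5.63 x 10^-4 × (269/507) = 2.987 × 10^-4 M
[F^-] = 2.66 × 10^-2 × (238/507) = 1.249 x 10^-2 M
CaF2(s) <=> Ca^2+(aq) + 2 F^-(aq), so Q = [Ca^2+][F^-]^2
Q = (2.987 × 10^-4)(1.249 × 10^-2)^2 = 4.66 x 10^-8
Q > Ksp, so CaF2 will precipitate.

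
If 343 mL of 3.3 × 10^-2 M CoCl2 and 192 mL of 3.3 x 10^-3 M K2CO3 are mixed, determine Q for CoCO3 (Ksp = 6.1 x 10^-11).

Total volume = 343 + 192 = 535 mL.
[Co^2+] = 3.3 × 10^-2 × (343/535) = 2.12 × 10^-2 M
[CO3^2-] = 3.3 × 10^-3 × (192/535) = 1.18 × 10^-3 M
CoCO3(s) <=> Co^2+ + CO3^2-, so Q = [Co^2+][CO3^2-]
Q = (2.12 × 10^-2)(1.18 x 10^-3) = 2.5 x 10^-5
Q > Ksp, so CoCO3 will precipitate.

Q = 2.5 x 10^-5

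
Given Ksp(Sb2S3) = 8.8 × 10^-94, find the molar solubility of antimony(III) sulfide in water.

9.6 × 10^-20 M

Sb2S3(s) ⇌ 2 Sb^3+(aq) + 3 S^2-(aq)
Ksp = [Sb^3+]^2[S^2-]^3
If s mol/L of Sb2S3 dissolves, [Sb^3+] = 2s and [S^2-] = 3s.
Ksp = (2s)^2(3s)^3 = 108s^5
Solving, s = (8.8 × 10^-94/108)^(1/5) = 9.6 × 10^-20 M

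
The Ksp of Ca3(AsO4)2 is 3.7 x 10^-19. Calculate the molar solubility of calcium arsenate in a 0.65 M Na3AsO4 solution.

Ca3(AsO4)2(s) ⇌ 3 Ca^2+ + 2 AsO4^3-
Ksp = [Ca^2+]^3[AsO4^3-]^2
Let s = moles of Ca3(AsO4)2 that dissolve per litre. [Ca^2+] = 3s, [AsO4^3-] = 0.65 + 2s ≈ 0.65 (common-ion effect: AsO4^3- is already 0.65 M).
Ksp ≈ (3s)^3 × (0.65)^2
s = 3.2 x 10^-7 M
Check: 2s = 6.4 x 10^-7 ≪ 0.65, so the approximation is valid.

s = 3.2 x 10^-7 M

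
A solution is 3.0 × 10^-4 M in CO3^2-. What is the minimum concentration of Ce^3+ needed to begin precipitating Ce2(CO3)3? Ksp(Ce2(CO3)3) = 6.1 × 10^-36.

[Ce^3+] ≈ 4.8e-13 M

Ce2(CO3)3(s) ⇌ 2 Ce^3+ + 3 CO3^2-
Ksp = [Ce^3+]^2[CO3^2-]^3
Precipitation begins when Q = Ksp. With [CO3^2-] = 3.0 × 10^-4 M:
6.1 × 10^-36 = (3.0 × 10^-4)^3 × [Ce^3+]^2
[Ce^3+] = (6.1 × 10^-36 / 2.70 × 10^-11)^(1/2) = 4.8 × 10^-13 M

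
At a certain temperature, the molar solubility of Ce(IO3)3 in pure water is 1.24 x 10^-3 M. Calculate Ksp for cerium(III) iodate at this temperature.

Ce(IO3)3(s) ⇌ Ce^3+ + 3 IO3^-
For each mole of Ce(IO3)3 that dissolves: [Ce^3+] = s, [IO3^-] = 3s.
Ksp = [Ce^3+][IO3^-]^3
Substituting: Ksp = s(3s)^3 = 27s^4
With s = 1.24 × 10^-3: Ksp = 6.38 × 10^-11

6.38e-11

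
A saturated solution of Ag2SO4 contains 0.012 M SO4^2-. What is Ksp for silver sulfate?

6.9 x 10^-6

Ag2SO4(s) ⇌ 2 Ag^+ + SO4^2-
Stoichiometry gives [Ag^+] = (2/1)[SO4^2-] = 2.40 × 10^-2 M.
Ksp = [Ag^+]^2[SO4^2-]
Ksp = (2.40 × 10^-2)^2 × 1.2 x 10^-2 = 6.9 × 10^-6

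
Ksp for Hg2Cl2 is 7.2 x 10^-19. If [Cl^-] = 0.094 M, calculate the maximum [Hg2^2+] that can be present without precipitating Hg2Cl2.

Hg2Cl2(s) <=> Hg2^2+(aq) + 2 Cl^-(aq)
Ksp = [Hg2^2+][Cl^-]^2
Precipitation begins when Q = Ksp. With [Cl^-] = 0.094 M:
7.2 x 10^-19 = (0.094)^2 × [Hg2^2+]
[Hg2^2+] = (7.2 x 10^-19 / 8.84 × 10^-3) = 8.1 × 10^-17 M

8.1 × 10^-17 M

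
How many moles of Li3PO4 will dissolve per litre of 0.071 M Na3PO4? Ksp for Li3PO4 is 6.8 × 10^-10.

Li3PO4(s) <=> 3 Li^+(aq) + PO4^3-(aq)
Ksp = [Li^+]^3[PO4^3-]
If s mol/L dissolves here, [Li^+] = 3s, [PO4^3-] = 0.071 + s ≈ 0.071 (common-ion effect: PO4^3- is already 0.071 M).
Ksp ≈ (3s)^3 × 0.071
s = 7.1 × 10^-4 M
Check: s = 7.1 x 10^-4 ≪ 0.071, so the approximation is valid.

7.1e-4 M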